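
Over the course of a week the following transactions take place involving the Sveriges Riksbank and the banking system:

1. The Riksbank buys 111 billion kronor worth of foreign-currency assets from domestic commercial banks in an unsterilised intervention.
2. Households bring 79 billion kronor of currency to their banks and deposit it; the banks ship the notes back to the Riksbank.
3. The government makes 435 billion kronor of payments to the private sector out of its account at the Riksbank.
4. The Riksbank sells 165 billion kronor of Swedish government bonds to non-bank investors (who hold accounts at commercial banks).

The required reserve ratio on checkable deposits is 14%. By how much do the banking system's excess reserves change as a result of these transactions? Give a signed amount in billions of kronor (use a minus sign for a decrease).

FX purchase 111 billion kronor: reserves +111B, deposits 0.
Currency deposit 79 billion kronor: reserves +79B, deposits +79B.
Government spending 435 billion kronor: reserves +435B, deposits +435B.
Asset sale (to non-banks) 165 billion kronor: reserves −165B, deposits −165B.
Totals: Δreserves = +460B, Δdeposits = +349B.
Δrequired reserves = 14% × +349B = +48.86B.
Δexcess reserves = Δreserves − Δrequired = +460B − (+48.86B) = +411.14 billion.

+411.14 billion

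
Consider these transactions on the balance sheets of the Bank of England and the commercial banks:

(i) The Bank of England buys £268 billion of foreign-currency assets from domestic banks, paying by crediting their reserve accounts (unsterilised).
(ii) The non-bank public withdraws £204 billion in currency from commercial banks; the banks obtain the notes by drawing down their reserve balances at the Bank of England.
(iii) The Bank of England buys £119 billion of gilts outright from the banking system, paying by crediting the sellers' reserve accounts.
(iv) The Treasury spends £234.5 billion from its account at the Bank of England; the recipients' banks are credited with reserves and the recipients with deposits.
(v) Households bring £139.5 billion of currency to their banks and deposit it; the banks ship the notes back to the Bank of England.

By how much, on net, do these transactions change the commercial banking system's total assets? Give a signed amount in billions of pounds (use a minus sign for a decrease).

FX purchase £268 billion: just an asset swap on bank balance sheets → 0.
Currency withdrawal £204 billion: bank balance sheets shrink → −£204B.
OMO purchase (from banks) £119 billion: just an asset swap on bank balance sheets → 0.
Government spending £234.5 billion: bank balance sheets expand → +£234.5B.
Currency deposit £139.5 billion: bank balance sheets expand → +£139.5B.
Net: 0 − 204 + 0 + 234.5 + 139.5 = +£170 billion.

+£170 billion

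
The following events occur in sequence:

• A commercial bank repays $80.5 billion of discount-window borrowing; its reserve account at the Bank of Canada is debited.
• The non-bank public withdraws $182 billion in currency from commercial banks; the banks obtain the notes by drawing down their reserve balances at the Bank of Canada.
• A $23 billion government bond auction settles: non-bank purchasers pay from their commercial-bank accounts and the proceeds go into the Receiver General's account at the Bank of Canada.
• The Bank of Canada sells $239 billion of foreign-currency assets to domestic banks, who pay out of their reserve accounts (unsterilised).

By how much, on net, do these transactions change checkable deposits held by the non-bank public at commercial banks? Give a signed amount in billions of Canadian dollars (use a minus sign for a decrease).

-$205 billion

Bank of Canada balance sheet:
  Assets:      Loans to banks −$80.5B, Foreign assets −$239B
  Liabilities: Bank reserves −$524.5B, Currency in circulation +$182B, Government deposits +$23B
Commercial banking system:
  Assets:      Reserves at CB −$524.5B, Foreign assets +$239B
  Liabilities: Checkable deposits −$205B, Borrowings from CB −$80.5B
So the change in checkable deposits held by the non-bank public at commercial banks is -$205 billion.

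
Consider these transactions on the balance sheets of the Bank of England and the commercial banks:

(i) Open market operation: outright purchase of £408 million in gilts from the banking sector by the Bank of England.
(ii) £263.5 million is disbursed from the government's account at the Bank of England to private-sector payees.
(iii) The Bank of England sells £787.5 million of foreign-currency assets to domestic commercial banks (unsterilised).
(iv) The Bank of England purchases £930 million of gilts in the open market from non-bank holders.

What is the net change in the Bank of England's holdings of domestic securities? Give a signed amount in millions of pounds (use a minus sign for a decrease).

+£1338 million

Bank of England balance sheet:
  Assets:      Securities +£1338M, Foreign assets −£787.5M
  Liabilities: Bank reserves +£814M, Government deposits −£263.5M
Commercial banking system:
  Assets:      Reserves at CB +£814M, Securities −£408M, Foreign assets +£787.5M
  Liabilities: Checkable deposits +£1193.5M
So the change in the Bank of England's holdings of domestic securities is +£1338 million.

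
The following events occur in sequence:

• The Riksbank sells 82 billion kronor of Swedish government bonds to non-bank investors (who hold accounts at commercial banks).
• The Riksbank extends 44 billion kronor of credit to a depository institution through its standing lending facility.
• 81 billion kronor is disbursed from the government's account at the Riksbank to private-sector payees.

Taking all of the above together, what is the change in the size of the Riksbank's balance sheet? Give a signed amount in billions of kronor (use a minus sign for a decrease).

Riksbank balance sheet:
  Assets:      Securities −82B, Loans to banks +44B
  Liabilities: Bank reserves +43B, Government deposits −81B
Commercial banking system:
  Assets:      Reserves at CB +43B
  Liabilities: Checkable deposits −1B, Borrowings from CB +44B
Change in total Riksbank assets = -38 billion.

-38 billion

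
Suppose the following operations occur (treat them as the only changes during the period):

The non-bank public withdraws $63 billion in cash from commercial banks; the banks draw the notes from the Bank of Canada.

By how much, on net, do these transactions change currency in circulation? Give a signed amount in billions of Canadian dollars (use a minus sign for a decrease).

+$63 billion

Currency withdrawal $63 billion: notes leave the central bank → +$63B.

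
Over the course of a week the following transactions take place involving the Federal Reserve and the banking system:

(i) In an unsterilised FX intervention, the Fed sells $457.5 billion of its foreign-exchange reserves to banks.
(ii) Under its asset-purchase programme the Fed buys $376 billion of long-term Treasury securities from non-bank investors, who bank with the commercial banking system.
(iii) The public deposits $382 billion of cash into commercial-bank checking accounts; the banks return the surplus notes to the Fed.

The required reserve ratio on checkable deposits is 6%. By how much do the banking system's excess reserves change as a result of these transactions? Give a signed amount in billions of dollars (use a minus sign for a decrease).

+$255.02 billion

FX sale $457.5 billion: reserves −$457.5B, deposits 0.
Asset purchase (from non-banks) $376 billion: reserves +$376B, deposits +$376B.
Currency deposit $382 billion: reserves +$382B, deposits +$382B.
Totals: Δreserves = +$300.5B, Δdeposits = +$758B.
Δrequired reserves = 6% × +$758B = +$45.48B.
Δexcess reserves = Δreserves − Δrequired = +$300.5B − (+$45.48B) = +$255.02 billion.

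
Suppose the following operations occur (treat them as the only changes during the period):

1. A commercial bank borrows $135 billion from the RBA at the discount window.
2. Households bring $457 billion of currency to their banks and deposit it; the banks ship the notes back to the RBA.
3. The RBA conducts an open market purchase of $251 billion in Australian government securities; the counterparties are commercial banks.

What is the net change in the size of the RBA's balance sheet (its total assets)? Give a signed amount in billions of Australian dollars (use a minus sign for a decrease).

Discount-window loan $135 billion: an RBA asset is acquired → +$135B.
Currency deposit $457 billion: only the composition of liabilities changes → 0.
OMO purchase (from banks) $251 billion: an RBA asset is acquired → +$251B.
Net: 135 + 0 + 251 = +$386 billion.

+$386 billion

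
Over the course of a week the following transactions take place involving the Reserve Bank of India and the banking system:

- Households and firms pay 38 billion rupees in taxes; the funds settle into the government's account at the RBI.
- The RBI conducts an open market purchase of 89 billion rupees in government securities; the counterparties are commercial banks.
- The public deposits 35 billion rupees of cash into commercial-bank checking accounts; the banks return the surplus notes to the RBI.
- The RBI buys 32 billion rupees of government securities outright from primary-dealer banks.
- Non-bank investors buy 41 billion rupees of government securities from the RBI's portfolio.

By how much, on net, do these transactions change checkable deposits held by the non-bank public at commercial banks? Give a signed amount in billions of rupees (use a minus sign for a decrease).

Government account inflow 38 billion rupees: non-bank counterparties' bank balances fall → −38B.
OMO purchase (from banks) 89 billion rupees: the counterparty is a bank, so public deposits are unchanged → 0.
Currency deposit 35 billion rupees: non-bank counterparties' bank balances rise → +35B.
OMO purchase (from banks) 32 billion rupees: the counterparty is a bank, so public deposits are unchanged → 0.
Asset sale (to non-banks) 41 billion rupees: non-bank counterparties' bank balances fall → −41B.
Net: −38 + 0 + 35 + 0 − 41 = -44 billion.

-44 billion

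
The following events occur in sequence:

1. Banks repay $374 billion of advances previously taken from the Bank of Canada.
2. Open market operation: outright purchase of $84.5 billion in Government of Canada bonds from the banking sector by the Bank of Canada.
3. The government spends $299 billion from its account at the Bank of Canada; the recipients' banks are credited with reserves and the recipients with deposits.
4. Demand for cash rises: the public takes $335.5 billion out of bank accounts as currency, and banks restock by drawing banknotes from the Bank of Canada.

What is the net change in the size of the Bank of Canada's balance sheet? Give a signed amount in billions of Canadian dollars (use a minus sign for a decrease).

-$289.5 billion

Bank of Canada balance sheet:
  Assets:      Securities +$84.5B, Loans to banks −$374B
  Liabilities: Bank reserves −$326B, Currency in circulation +$335.5B, Government deposits −$299B
Change in total Bank of Canada assets = -$289.5 billion.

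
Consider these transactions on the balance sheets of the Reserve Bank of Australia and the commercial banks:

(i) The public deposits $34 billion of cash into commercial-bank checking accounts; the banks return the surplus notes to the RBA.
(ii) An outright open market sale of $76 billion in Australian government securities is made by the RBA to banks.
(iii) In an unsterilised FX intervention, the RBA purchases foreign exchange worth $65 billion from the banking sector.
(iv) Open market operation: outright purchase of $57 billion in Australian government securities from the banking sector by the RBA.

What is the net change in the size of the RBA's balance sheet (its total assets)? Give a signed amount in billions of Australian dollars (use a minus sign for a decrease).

RBA balance sheet:
  Assets:      Securities −$19B, Foreign assets +$65B
  Liabilities: Bank reserves +$80B, Currency in circulation −$34B
Commercial banking system:
  Assets:      Reserves at CB +$80B, Securities +$19B, Foreign assets −$65B
  Liabilities: Checkable deposits +$34B
Change in total RBA assets = +$46 billion.

+$46 billion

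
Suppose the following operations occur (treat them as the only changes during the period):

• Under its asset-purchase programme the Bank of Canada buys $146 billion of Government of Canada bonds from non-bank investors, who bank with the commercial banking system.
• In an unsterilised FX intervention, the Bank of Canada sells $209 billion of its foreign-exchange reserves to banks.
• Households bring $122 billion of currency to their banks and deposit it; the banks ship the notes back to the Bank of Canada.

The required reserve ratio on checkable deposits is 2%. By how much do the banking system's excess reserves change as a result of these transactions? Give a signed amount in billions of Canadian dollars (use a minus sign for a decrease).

Asset purchase (from non-banks) $146 billion: reserves +$146B, deposits +$146B.
FX sale $209 billion: reserves −$209B, deposits 0.
Currency deposit $122 billion: reserves +$122B, deposits +$122B.
Totals: Δreserves = +$59B, Δdeposits = +$268B.
Δrequired reserves = 2% × +$268B = +$5.36B.
Δexcess reserves = Δreserves − Δrequired = +$59B − (+$5.36B) = +$53.64 billion.

+$53.64 billion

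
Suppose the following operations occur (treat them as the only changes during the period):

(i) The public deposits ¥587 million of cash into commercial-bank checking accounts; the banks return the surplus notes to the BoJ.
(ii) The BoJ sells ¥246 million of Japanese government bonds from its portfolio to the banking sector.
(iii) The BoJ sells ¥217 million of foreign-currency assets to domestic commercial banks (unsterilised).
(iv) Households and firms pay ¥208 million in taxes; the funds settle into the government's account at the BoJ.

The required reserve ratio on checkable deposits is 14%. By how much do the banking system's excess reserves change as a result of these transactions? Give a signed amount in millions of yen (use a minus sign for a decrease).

Currency deposit ¥587 million: reserves +¥587M, deposits +¥587M.
OMO sale (to banks) ¥246 million: reserves −¥246M, deposits 0.
FX sale ¥217 million: reserves −¥217M, deposits 0.
Government account inflow ¥208 million: reserves −¥208M, deposits −¥208M.
Totals: Δreserves = −¥84M, Δdeposits = +¥379M.
Δrequired reserves = 14% × +¥379M = +¥53.06M.
Δexcess reserves = Δreserves − Δrequired = −¥84M − (+¥53.06M) = -¥137.06 million.

-¥137.06 million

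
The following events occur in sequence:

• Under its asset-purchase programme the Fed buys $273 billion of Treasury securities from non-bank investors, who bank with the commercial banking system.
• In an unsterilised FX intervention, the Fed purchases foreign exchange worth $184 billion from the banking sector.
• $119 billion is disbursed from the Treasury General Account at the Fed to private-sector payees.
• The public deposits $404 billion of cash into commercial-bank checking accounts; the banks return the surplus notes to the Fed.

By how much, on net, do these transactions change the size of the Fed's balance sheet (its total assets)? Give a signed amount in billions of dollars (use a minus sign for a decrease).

Fed balance sheet:
  Assets:      Securities +$273B, Foreign assets +$184B
  Liabilities: Bank reserves +$980B, Currency in circulation −$404B, Government deposits −$119B
Commercial banking system:
  Assets:      Reserves at CB +$980B, Foreign assets −$184B
  Liabilities: Checkable deposits +$796B
Change in total Fed assets = +$457 billion.

+$457 billion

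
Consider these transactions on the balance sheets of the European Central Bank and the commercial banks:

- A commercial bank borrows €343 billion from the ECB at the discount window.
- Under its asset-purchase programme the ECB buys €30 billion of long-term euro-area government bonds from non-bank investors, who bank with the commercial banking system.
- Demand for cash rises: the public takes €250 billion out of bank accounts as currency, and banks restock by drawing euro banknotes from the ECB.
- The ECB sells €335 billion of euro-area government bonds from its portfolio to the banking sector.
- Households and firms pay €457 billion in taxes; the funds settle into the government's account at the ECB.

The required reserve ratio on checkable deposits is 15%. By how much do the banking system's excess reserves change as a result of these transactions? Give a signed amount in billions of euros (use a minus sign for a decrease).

Discount-window loan €343 billion: reserves +€343B, deposits 0.
Asset purchase (from non-banks) €30 billion: reserves +€30B, deposits +€30B.
Currency withdrawal €250 billion: reserves −€250B, deposits −€250B.
OMO sale (to banks) €335 billion: reserves −€335B, deposits 0.
Government account inflow €457 billion: reserves −€457B, deposits −€457B.
Totals: Δreserves = −€669B, Δdeposits = −€677B.
Δrequired reserves = 15% × −€677B = −€101.55B.
Δexcess reserves = Δreserves − Δrequired = −€669B − (−€101.55B) = -€567.45 billion.

-€567.45 billion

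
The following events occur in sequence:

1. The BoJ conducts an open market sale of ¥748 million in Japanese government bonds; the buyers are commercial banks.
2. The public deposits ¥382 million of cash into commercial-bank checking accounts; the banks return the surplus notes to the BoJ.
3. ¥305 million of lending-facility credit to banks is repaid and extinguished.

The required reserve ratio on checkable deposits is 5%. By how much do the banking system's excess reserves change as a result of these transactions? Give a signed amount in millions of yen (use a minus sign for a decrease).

-¥690.1 million

OMO sale (to banks) ¥748 million: reserves −¥748M, deposits 0.
Currency deposit ¥382 million: reserves +¥382M, deposits +¥382M.
Discount-window repayment ¥305 million: reserves −¥305M, deposits 0.
Totals: Δreserves = −¥671M, Δdeposits = +¥382M.
Δrequired reserves = 5% × +¥382M = +¥19.1M.
Δexcess reserves = Δreserves − Δrequired = −¥671M − (+¥19.1M) = -¥690.1 million.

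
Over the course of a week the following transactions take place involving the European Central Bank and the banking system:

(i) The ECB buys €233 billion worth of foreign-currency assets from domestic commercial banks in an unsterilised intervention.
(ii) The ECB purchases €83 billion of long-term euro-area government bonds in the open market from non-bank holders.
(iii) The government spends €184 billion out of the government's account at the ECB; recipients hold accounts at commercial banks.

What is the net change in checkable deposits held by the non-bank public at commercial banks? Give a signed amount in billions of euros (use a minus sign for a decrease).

FX purchase €233 billion: the counterparty is a bank, so public deposits are unchanged → 0.
Asset purchase (from non-banks) €83 billion: non-bank counterparties' bank balances rise → +€83B.
Government spending €184 billion: non-bank counterparties' bank balances rise → +€184B.
Net: 0 + 83 + 184 = +€267 billion.

+€267 billion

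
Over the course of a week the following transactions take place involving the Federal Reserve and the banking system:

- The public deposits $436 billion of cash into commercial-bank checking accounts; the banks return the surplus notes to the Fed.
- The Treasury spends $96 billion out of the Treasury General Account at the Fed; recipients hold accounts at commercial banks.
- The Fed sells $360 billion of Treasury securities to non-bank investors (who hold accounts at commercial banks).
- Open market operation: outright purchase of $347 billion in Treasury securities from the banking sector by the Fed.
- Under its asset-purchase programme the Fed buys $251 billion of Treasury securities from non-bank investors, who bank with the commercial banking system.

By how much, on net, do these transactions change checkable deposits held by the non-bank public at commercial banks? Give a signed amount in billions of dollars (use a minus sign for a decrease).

+$423 billion

Currency deposit $436 billion: non-bank counterparties' bank balances rise → +$436B.
Government spending $96 billion: non-bank counterparties' bank balances rise → +$96B.
Asset sale (to non-banks) $360 billion: non-bank counterparties' bank balances fall → −$360B.
OMO purchase (from banks) $347 billion: the counterparty is a bank, so public deposits are unchanged → 0.
Asset purchase (from non-banks) $251 billion: non-bank counterparties' bank balances rise → +$251B.
Net: 436 + 96 − 360 + 0 + 251 = +$423 billion.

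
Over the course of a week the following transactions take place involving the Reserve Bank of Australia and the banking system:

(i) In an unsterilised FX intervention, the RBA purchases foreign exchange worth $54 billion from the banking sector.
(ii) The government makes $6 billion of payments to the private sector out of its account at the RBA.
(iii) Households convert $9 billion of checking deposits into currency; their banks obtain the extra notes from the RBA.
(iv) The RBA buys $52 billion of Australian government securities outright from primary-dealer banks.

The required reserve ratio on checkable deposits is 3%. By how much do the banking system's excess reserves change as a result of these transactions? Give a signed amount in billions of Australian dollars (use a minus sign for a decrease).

FX purchase $54 billion: reserves +$54B, deposits 0.
Government spending $6 billion: reserves +$6B, deposits +$6B.
Currency withdrawal $9 billion: reserves −$9B, deposits −$9B.
OMO purchase (from banks) $52 billion: reserves +$52B, deposits 0.
Totals: Δreserves = +$103B, Δdeposits = −$3B.
Δrequired reserves = 3% × −$3B = −$0.09B.
Δexcess reserves = Δreserves − Δrequired = +$103B − (−$0.09B) = +$103.09 billion.

+$103.09 billion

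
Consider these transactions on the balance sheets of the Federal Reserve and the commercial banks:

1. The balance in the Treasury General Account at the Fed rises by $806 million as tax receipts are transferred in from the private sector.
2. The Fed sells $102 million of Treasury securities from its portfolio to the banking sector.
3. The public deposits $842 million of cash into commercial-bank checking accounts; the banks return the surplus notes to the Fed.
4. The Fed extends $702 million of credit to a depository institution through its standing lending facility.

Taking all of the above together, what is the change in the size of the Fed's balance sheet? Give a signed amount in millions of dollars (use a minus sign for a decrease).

Fed balance sheet:
  Assets:      Securities −$102M, Loans to banks +$702M
  Liabilities: Bank reserves +$636M, Currency in circulation −$842M, Government deposits +$806M
Change in total Fed assets = +$600 million.

+$600 million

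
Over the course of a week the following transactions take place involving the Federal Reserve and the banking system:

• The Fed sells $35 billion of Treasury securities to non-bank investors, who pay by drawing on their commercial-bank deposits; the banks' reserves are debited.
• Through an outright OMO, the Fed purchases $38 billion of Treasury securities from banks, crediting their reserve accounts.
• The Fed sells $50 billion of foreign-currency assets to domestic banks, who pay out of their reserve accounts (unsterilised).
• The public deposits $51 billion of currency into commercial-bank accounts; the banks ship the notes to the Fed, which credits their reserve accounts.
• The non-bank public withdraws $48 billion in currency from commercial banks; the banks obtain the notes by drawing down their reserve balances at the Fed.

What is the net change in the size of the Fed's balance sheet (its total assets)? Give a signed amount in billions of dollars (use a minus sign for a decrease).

-$47 billion

Asset sale (to non-banks) $35 billion: a Fed asset is shed → −$35B.
OMO purchase (from banks) $38 billion: a Fed asset is acquired → +$38B.
FX sale $50 billion: a Fed asset is shed → −$50B.
Currency deposit $51 billion: only the composition of liabilities changes → 0.
Currency withdrawal $48 billion: only the composition of liabilities changes → 0.
Net: −35 + 38 − 50 + 0 + 0 = -$47 billion.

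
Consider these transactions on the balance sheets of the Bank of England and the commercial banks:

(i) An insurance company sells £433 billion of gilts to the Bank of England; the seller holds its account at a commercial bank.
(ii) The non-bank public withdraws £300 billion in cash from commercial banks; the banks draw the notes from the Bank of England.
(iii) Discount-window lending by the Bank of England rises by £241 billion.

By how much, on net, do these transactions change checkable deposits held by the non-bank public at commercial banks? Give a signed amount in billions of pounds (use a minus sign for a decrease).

Asset purchase (from non-banks) £433 billion: non-bank counterparties' bank balances rise → +£433B.
Currency withdrawal £300 billion: non-bank counterparties' bank balances fall → −£300B.
Discount-window loan £241 billion: the counterparty is a bank, so public deposits are unchanged → 0.
Net: 433 − 300 + 0 = +£133 billion.

+£133 billion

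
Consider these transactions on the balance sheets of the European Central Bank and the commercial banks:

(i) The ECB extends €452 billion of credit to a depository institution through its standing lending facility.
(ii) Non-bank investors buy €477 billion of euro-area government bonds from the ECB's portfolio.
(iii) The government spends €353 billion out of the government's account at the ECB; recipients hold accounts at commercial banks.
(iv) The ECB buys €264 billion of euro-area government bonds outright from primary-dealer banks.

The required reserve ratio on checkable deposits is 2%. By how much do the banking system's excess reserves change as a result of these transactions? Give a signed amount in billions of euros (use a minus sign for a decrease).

Discount-window loan €452 billion: reserves +€452B, deposits 0.
Asset sale (to non-banks) €477 billion: reserves −€477B, deposits −€477B.
Government spending €353 billion: reserves +€353B, deposits +€353B.
OMO purchase (from banks) €264 billion: reserves +€264B, deposits 0.
Totals: Δreserves = +€592B, Δdeposits = −€124B.
Δrequired reserves = 2% × −€124B = −€2.48B.
Δexcess reserves = Δreserves − Δrequired = +€592B − (−€2.48B) = +€594.48 billion.

+€594.48 billion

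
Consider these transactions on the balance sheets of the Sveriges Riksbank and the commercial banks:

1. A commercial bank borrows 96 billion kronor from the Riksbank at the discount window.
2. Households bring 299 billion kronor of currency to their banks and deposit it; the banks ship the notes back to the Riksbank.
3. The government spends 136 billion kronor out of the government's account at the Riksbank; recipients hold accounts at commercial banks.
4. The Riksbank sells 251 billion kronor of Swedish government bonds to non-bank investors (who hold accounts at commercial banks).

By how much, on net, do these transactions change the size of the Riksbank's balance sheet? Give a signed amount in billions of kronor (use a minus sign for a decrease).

Discount-window loan 96 billion kronor: a Riksbank asset is acquired → +96B.
Currency deposit 299 billion kronor: only the composition of liabilities changes → 0.
Government spending 136 billion kronor: only the composition of liabilities changes → 0.
Asset sale (to non-banks) 251 billion kronor: a Riksbank asset is shed → −251B.
Net: 96 + 0 + 0 − 251 = -155 billion.

-155 billion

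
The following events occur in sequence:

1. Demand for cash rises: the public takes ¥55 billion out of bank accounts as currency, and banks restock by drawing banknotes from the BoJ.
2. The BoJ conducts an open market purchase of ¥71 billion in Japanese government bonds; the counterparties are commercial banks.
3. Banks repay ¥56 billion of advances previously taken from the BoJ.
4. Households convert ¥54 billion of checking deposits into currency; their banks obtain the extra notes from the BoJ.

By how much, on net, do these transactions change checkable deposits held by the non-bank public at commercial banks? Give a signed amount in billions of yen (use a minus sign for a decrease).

BoJ balance sheet:
  Assets:      Securities +¥71B, Loans to banks −¥56B
  Liabilities: Bank reserves −¥94B, Currency in circulation +¥109B
Commercial banking system:
  Assets:      Reserves at CB −¥94B, Securities −¥71B
  Liabilities: Checkable deposits −¥109B, Borrowings from CB −¥56B
So the change in checkable deposits held by the non-bank public at commercial banks is -¥109 billion.

-¥109 billion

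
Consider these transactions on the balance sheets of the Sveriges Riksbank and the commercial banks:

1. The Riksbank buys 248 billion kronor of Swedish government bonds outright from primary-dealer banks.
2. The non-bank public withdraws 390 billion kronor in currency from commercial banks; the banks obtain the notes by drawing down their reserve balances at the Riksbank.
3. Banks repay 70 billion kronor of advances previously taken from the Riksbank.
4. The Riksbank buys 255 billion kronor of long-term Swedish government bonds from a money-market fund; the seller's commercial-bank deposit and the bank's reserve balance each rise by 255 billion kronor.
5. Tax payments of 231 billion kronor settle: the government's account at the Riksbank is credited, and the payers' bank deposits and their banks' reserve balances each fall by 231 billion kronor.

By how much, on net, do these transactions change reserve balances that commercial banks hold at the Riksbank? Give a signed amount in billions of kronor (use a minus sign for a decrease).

Riksbank balance sheet:
  Assets:      Securities +503B, Loans to banks −70B
  Liabilities: Bank reserves −188B, Currency in circulation +390B, Government deposits +231B
So the change in reserve balances that commercial banks hold at the Riksbank is -188 billion.

-188 billion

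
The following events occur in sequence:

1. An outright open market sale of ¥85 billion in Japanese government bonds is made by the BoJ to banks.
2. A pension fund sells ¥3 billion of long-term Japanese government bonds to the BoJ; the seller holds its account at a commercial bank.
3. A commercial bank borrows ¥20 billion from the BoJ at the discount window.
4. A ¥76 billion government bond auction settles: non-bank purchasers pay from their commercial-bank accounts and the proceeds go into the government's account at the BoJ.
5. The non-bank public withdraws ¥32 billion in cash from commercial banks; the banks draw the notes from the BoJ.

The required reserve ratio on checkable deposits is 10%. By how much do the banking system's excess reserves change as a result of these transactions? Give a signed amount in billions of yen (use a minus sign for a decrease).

-¥159.5 billion

OMO sale (to banks) ¥85 billion: reserves −¥85B, deposits 0.
Asset purchase (from non-banks) ¥3 billion: reserves +¥3B, deposits +¥3B.
Discount-window loan ¥20 billion: reserves +¥20B, deposits 0.
Government account inflow ¥76 billion: reserves −¥76B, deposits −¥76B.
Currency withdrawal ¥32 billion: reserves −¥32B, deposits −¥32B.
Totals: Δreserves = −¥170B, Δdeposits = −¥105B.
Δrequired reserves = 10% × −¥105B = −¥10.5B.
Δexcess reserves = Δreserves − Δrequired = −¥170B − (−¥10.5B) = -¥159.5 billion.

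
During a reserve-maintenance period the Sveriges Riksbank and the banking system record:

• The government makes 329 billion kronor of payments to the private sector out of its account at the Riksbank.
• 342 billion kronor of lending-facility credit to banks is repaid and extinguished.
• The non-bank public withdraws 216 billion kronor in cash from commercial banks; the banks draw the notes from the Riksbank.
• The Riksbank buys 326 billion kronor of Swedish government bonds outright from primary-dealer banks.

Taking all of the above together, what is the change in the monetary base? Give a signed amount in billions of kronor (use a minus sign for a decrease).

+313 billion

Government spending 329 billion kronor: a non-base liability converts back to reserves → +329B.
Discount-window repayment 342 billion kronor: Riksbank balance sheet contracts → −342B.
Currency withdrawal 216 billion kronor: just a shift between currency and reserves — both are base money → 0.
OMO purchase (from banks) 326 billion kronor: Riksbank balance sheet expands → +326B.
Net: 329 − 342 + 0 + 326 = +313 billion.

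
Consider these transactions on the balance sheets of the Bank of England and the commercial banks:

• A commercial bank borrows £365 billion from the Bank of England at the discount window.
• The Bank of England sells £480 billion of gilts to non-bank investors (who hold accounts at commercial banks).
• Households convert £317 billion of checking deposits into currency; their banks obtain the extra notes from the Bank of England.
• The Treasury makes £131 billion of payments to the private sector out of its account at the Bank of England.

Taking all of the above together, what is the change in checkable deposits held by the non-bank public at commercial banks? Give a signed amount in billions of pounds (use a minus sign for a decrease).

-£666 billion

Bank of England balance sheet:
  Assets:      Securities −£480B, Loans to banks +£365B
  Liabilities: Bank reserves −£301B, Currency in circulation +£317B, Government deposits −£131B
Commercial banking system:
  Assets:      Reserves at CB −£301B
  Liabilities: Checkable deposits −£666B, Borrowings from CB +£365B
So the change in checkable deposits held by the non-bank public at commercial banks is -£666 billion.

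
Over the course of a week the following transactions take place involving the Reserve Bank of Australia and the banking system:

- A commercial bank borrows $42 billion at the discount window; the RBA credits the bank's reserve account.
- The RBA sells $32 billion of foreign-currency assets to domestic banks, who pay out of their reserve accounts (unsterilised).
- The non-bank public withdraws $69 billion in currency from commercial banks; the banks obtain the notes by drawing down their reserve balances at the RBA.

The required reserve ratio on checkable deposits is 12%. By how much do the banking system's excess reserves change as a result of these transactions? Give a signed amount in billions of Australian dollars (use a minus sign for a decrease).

-$50.72 billion

Discount-window loan $42 billion: reserves +$42B, deposits 0.
FX sale $32 billion: reserves −$32B, deposits 0.
Currency withdrawal $69 billion: reserves −$69B, deposits −$69B.
Totals: Δreserves = −$59B, Δdeposits = −$69B.
Δrequired reserves = 12% × −$69B = −$8.28B.
Δexcess reserves = Δreserves − Δrequired = −$59B − (−$8.28B) = -$50.72 billion.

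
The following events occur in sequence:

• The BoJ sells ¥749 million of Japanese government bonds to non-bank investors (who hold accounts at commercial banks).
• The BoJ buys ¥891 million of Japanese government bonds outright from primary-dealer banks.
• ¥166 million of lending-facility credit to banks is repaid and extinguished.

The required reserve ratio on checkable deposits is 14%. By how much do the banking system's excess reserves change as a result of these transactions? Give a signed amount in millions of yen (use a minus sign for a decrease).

Asset sale (to non-banks) ¥749 million: reserves −¥749M, deposits −¥749M.
OMO purchase (from banks) ¥891 million: reserves +¥891M, deposits 0.
Discount-window repayment ¥166 million: reserves −¥166M, deposits 0.
Totals: Δreserves = −¥24M, Δdeposits = −¥749M.
Δrequired reserves = 14% × −¥749M = −¥104.86M.
Δexcess reserves = Δreserves − Δrequired = −¥24M − (−¥104.86M) = +¥80.86 million.

+¥80.86 million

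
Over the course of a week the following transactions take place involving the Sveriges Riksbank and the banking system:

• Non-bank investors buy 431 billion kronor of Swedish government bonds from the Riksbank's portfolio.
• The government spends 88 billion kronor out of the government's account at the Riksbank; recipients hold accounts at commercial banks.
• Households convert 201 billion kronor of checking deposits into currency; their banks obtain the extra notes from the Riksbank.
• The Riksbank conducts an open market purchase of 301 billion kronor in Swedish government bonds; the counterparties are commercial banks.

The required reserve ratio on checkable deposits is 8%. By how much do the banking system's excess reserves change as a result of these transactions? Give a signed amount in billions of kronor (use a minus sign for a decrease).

Asset sale (to non-banks) 431 billion kronor: reserves −431B, deposits −431B.
Government spending 88 billion kronor: reserves +88B, deposits +88B.
Currency withdrawal 201 billion kronor: reserves −201B, deposits −201B.
OMO purchase (from banks) 301 billion kronor: reserves +301B, deposits 0.
Totals: Δreserves = −243B, Δdeposits = −544B.
Δrequired reserves = 8% × −544B = −43.52B.
Δexcess reserves = Δreserves − Δrequired = −243B − (−43.52B) = -199.48 billion.

-199.48 billion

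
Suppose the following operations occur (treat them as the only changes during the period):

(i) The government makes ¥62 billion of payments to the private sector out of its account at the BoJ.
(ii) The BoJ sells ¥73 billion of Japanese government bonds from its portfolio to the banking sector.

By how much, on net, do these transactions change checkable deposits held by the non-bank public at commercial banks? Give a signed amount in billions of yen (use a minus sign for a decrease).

+¥62 billion

Government spending ¥62 billion: non-bank counterparties' bank balances rise → +¥62B.
OMO sale (to banks) ¥73 billion: the counterparty is a bank, so public deposits are unchanged → 0.
Net: 62 + 0 = +¥62 billion.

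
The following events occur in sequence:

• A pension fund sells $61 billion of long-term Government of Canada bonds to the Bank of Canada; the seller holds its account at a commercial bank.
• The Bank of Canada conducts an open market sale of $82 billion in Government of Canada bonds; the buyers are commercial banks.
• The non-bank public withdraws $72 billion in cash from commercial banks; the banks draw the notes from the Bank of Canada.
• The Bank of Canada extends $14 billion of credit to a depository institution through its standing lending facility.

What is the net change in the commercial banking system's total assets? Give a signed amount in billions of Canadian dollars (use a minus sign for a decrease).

+$3 billion

Asset purchase (from non-banks) $61 billion: bank balance sheets expand → +$61B.
OMO sale (to banks) $82 billion: just an asset swap on bank balance sheets → 0.
Currency withdrawal $72 billion: bank balance sheets shrink → −$72B.
Discount-window loan $14 billion: bank balance sheets expand → +$14B.
Net: 61 + 0 − 72 + 14 = +$3 billion.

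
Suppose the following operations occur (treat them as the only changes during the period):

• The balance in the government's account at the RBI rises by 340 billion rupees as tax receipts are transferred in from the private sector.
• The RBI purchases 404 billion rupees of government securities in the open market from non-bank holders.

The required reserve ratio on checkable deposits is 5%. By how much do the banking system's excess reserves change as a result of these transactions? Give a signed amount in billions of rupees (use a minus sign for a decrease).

+60.8 billion

Government account inflow 340 billion rupees: reserves −340B, deposits −340B.
Asset purchase (from non-banks) 404 billion rupees: reserves +404B, deposits +404B.
Totals: Δreserves = +64B, Δdeposits = +64B.
Δrequired reserves = 5% × +64B = +3.2B.
Δexcess reserves = Δreserves − Δrequired = +64B − (+3.2B) = +60.8 billion.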